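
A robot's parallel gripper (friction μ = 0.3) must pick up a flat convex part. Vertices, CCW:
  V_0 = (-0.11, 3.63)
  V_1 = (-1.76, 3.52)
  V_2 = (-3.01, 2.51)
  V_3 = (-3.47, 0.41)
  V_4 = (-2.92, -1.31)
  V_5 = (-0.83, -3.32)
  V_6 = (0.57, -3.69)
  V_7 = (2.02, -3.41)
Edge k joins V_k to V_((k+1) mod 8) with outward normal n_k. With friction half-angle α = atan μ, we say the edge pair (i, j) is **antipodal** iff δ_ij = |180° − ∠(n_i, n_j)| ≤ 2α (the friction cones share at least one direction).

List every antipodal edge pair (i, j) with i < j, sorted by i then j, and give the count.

count = 6; pairs: (0,5), (0,6), (1,6), (2,7), (3,7), (4,7)

α = atan 0.3 = 16.70°;  2α = 33.40°
n_0 = (-0.0665, +0.9978)
n_1 = (-0.6285, +0.7778)
n_2 = (-0.9768, +0.2140)
n_3 = (-0.9525, -0.3046)
n_4 = (-0.6932, -0.7208)
n_5 = (-0.2555, -0.9668)
n_6 = (+0.1896, -0.9819)
n_7 = (+0.9572, +0.2896)
  (0,1): δ = 144.88°  ·
  (0,2): δ = 106.17°  ·
  (0,3): δ = 76.08°  ·
  (0,4): δ = 47.70°  ·
  (0,5): δ = 18.62°  ✓
  (0,6): δ = 7.12°  ✓
  (0,7): δ = 103.02°  ·
  (1,2): δ = 141.29°  ·
  (1,3): δ = 111.21°  ·
  (1,4): δ = 82.82°  ·
  (1,5): δ = 53.74°  ·
  (1,6): δ = 28.01°  ✓
  (1,7): δ = 67.90°  ·
  (2,3): δ = 149.91°  ·
  (2,4): δ = 121.53°  ·
  (2,5): δ = 92.45°  ·
  (2,6): δ = 66.72°  ·
  (2,7): δ = 29.19°  ✓
  (3,4): δ = 151.61°  ·
  (3,5): δ = 122.54°  ·
  (3,6): δ = 96.80°  ·
  (3,7): δ = 0.90°  ✓
  (4,5): δ = 150.92°  ·
  (4,6): δ = 125.19°  ·
  (4,7): δ = 29.28°  ✓
  (5,6): δ = 154.27°  ·
  (5,7): δ = 58.36°  ·
  (6,7): δ = 84.10°  ·
antipodal pairs: 6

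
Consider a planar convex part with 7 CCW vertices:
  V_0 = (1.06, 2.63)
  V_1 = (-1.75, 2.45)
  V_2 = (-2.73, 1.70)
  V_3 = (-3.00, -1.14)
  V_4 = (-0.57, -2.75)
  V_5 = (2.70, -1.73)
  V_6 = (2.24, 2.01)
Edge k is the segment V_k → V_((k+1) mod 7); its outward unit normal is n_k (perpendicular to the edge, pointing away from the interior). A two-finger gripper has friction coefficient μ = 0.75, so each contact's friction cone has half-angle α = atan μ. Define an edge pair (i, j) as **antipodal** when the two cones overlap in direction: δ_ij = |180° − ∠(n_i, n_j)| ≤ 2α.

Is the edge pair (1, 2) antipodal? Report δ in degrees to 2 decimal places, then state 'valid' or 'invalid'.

δ = 132.86°, invalid

α = atan 0.75 = 36.87°;  2α = 73.74°
edge 1: e_1 = (-0.98, -0.75);  n_1 = (-0.6078, +0.7941)
edge 2: e_2 = (-0.27, -2.84);  n_2 = (-0.9955, +0.0946)
∠(n_1, n_2) = 47.14°
δ = |180° − 47.14°| = 132.86°
132.86° > 2α = 73.74°  →  invalid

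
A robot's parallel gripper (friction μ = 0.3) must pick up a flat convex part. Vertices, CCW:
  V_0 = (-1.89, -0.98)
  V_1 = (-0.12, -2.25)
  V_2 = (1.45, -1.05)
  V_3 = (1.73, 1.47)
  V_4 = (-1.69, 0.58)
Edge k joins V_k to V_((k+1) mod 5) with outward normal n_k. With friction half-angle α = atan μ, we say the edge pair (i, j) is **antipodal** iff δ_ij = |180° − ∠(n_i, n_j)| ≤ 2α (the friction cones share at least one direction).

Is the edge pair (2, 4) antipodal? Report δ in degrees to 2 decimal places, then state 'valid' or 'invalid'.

δ = 0.97°, valid

α = atan 0.3 = 16.70°;  2α = 33.40°
edge 2: e_2 = (+0.28, +2.52);  n_2 = (+0.9939, -0.1104)
edge 4: e_4 = (-0.20, -1.56);  n_4 = (-0.9919, +0.1272)
∠(n_2, n_4) = 179.03°
δ = |180° − 179.03°| = 0.97°
0.97° ≤ 2α = 33.40°  →  valid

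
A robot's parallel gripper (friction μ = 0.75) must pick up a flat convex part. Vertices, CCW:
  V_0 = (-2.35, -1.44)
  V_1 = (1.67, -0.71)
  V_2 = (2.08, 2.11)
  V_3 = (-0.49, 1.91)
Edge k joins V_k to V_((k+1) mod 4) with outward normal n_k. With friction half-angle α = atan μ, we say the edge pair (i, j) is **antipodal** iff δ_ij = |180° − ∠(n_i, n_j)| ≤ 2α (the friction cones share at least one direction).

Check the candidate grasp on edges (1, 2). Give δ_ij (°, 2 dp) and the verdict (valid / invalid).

α = atan 0.75 = 36.87°;  2α = 73.74°
edge 1: e_1 = (+0.41, +2.82);  n_1 = (+0.9896, -0.1439)
edge 2: e_2 = (-2.57, -0.20);  n_2 = (-0.0776, +0.9970)
∠(n_1, n_2) = 102.72°
δ = |180° − 102.72°| = 77.28°
77.28° > 2α = 73.74°  →  invalid

δ = 77.28°, invalid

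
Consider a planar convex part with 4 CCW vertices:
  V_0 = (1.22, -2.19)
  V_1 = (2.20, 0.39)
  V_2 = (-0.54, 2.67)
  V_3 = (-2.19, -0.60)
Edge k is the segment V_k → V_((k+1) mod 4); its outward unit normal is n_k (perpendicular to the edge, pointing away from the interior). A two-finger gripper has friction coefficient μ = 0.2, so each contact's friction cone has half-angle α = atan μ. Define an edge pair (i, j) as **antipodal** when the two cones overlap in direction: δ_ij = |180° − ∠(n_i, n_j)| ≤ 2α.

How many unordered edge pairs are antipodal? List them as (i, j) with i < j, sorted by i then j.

α = atan 0.2 = 11.31°;  2α = 22.62°
n_0 = (+0.9348, -0.3551)
n_1 = (+0.6396, +0.7687)
n_2 = (-0.8928, +0.4505)
n_3 = (-0.4226, -0.9063)
  (0,1): δ = 108.97°  ·
  (0,2): δ = 5.98°  ✓
  (0,3): δ = 85.80°  ·
  (1,2): δ = 77.01°  ·
  (1,3): δ = 14.77°  ✓
  (2,3): δ = 88.22°  ·
antipodal pairs: 2

count = 2; pairs: (0,2), (1,3)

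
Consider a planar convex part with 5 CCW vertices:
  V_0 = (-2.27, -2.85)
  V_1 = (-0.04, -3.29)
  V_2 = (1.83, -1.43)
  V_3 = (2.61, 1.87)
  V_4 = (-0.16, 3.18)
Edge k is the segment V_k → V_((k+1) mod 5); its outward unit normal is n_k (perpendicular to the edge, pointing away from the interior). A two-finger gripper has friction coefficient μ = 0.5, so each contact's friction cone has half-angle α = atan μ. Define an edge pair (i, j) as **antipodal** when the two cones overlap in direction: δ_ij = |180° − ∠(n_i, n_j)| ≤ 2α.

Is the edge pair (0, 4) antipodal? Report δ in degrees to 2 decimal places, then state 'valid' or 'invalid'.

δ = 81.88°, invalid

α = atan 0.5 = 26.57°;  2α = 53.13°
edge 0: e_0 = (+2.23, -0.44);  n_0 = (-0.1936, -0.9811)
edge 4: e_4 = (-2.11, -6.03);  n_4 = (-0.9439, +0.3303)
∠(n_0, n_4) = 98.12°
δ = |180° − 98.12°| = 81.88°
81.88° > 2α = 53.13°  →  invalid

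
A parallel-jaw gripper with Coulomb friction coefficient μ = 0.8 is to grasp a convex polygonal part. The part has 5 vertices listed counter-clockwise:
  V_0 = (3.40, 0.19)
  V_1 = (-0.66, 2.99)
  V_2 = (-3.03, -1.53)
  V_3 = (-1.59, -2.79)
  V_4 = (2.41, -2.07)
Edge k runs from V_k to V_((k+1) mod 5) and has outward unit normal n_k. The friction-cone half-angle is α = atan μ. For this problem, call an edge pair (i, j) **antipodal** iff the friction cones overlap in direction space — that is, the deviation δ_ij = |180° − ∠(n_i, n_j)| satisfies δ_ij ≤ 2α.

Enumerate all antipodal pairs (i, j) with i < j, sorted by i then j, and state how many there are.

count = 5; pairs: (0,2), (0,3), (1,3), (1,4), (2,4)

α = atan 0.8 = 38.66°;  2α = 77.32°
n_0 = (+0.5677, +0.8232)
n_1 = (-0.8856, +0.4644)
n_2 = (-0.6585, -0.7526)
n_3 = (+0.1772, -0.9842)
n_4 = (+0.9160, -0.4012)
  (0,1): δ = 83.08°  ·
  (0,2): δ = 6.59°  ✓
  (0,3): δ = 44.80°  ✓
  (0,4): δ = 100.94°  ·
  (1,2): δ = 103.52°  ·
  (1,3): δ = 52.13°  ✓
  (1,4): δ = 4.01°  ✓
  (2,3): δ = 128.61°  ·
  (2,4): δ = 72.47°  ✓
  (3,4): δ = 123.86°  ·
antipodal pairs: 5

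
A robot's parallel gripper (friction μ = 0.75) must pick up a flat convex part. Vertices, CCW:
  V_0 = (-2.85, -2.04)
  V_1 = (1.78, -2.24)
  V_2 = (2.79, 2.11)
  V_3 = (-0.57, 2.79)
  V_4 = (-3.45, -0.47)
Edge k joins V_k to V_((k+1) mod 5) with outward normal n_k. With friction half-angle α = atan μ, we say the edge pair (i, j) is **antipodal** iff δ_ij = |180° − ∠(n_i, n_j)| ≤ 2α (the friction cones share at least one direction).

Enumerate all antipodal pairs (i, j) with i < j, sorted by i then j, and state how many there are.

α = atan 0.75 = 36.87°;  2α = 73.74°
n_0 = (-0.0432, -0.9991)
n_1 = (+0.9741, -0.2262)
n_2 = (+0.1984, +0.9801)
n_3 = (-0.7494, +0.6621)
n_4 = (-0.9341, -0.3570)
  (0,1): δ = 100.60°  ·
  (0,2): δ = 8.97°  ✓
  (0,3): δ = 51.01°  ✓
  (0,4): δ = 113.39°  ·
  (1,2): δ = 88.37°  ·
  (1,3): δ = 28.39°  ✓
  (1,4): δ = 33.99°  ✓
  (2,3): δ = 120.02°  ·
  (2,4): δ = 57.64°  ✓
  (3,4): δ = 117.63°  ·
antipodal pairs: 5

count = 5; pairs: (0,2), (0,3), (1,3), (1,4), (2,4)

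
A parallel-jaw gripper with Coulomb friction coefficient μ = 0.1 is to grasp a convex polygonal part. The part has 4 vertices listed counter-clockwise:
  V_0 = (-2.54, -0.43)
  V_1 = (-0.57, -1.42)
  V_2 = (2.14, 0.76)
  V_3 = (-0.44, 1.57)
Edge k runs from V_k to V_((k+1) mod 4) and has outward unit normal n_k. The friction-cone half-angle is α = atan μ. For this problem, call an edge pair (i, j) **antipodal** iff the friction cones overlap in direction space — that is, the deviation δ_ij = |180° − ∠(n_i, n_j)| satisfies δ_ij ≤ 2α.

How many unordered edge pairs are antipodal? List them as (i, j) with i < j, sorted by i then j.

α = atan 0.1 = 5.71°;  2α = 11.42°
n_0 = (-0.4490, -0.8935)
n_1 = (+0.6268, -0.7792)
n_2 = (+0.2995, +0.9541)
n_3 = (-0.6897, +0.7241)
  (0,1): δ = 114.50°  ·
  (0,2): δ = 9.25°  ✓
  (0,3): δ = 70.28°  ·
  (1,2): δ = 56.24°  ·
  (1,3): δ = 4.79°  ✓
  (2,3): δ = 118.97°  ·
antipodal pairs: 2

count = 2; pairs: (0,2), (1,3)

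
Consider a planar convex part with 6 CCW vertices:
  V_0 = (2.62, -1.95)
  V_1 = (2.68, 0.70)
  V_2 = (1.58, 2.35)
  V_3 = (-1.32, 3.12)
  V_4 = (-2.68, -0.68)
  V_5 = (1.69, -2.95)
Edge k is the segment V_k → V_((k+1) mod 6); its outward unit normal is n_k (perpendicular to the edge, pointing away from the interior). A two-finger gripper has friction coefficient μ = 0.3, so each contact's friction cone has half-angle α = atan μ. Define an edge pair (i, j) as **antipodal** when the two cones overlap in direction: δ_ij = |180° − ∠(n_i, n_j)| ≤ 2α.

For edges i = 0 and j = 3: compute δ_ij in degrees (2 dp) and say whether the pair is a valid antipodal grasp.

α = atan 0.3 = 16.70°;  2α = 33.40°
edge 0: e_0 = (+0.06, +2.65);  n_0 = (+0.9997, -0.0226)
edge 3: e_3 = (-1.36, -3.80);  n_3 = (-0.9415, +0.3370)
∠(n_0, n_3) = 161.61°
δ = |180° − 161.61°| = 18.39°
18.39° ≤ 2α = 33.40°  →  valid

δ = 18.39°, valid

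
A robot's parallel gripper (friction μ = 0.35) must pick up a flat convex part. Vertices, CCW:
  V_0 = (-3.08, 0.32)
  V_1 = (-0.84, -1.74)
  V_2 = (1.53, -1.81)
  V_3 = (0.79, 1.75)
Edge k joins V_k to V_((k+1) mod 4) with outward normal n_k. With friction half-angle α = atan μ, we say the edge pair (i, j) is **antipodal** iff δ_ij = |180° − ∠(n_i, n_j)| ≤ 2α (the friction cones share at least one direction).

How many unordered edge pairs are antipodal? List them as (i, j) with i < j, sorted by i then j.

α = atan 0.35 = 19.29°;  2α = 38.58°
n_0 = (-0.6769, -0.7361)
n_1 = (-0.0295, -0.9996)
n_2 = (+0.9791, +0.2035)
n_3 = (-0.3466, +0.9380)
  (0,1): δ = 139.09°  ·
  (0,2): δ = 35.65°  ✓
  (0,3): δ = 62.88°  ·
  (1,2): δ = 76.57°  ·
  (1,3): δ = 21.97°  ✓
  (2,3): δ = 81.46°  ·
antipodal pairs: 2

count = 2; pairs: (0,2), (1,3)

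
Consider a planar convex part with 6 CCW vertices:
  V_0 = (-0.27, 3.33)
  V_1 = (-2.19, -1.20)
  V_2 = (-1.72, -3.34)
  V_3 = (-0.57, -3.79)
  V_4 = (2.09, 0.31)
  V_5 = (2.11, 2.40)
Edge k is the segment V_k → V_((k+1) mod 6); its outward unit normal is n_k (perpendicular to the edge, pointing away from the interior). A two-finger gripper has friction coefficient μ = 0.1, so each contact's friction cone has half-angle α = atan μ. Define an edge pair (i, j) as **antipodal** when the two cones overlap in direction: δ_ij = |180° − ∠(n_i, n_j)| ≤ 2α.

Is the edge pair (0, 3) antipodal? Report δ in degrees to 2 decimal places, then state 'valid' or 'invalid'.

δ = 10.01°, valid

α = atan 0.1 = 5.71°;  2α = 11.42°
edge 0: e_0 = (-1.92, -4.53);  n_0 = (-0.9207, +0.3902)
edge 3: e_3 = (+2.66, +4.10);  n_3 = (+0.8389, -0.5443)
∠(n_0, n_3) = 169.99°
δ = |180° − 169.99°| = 10.01°
10.01° ≤ 2α = 11.42°  →  valid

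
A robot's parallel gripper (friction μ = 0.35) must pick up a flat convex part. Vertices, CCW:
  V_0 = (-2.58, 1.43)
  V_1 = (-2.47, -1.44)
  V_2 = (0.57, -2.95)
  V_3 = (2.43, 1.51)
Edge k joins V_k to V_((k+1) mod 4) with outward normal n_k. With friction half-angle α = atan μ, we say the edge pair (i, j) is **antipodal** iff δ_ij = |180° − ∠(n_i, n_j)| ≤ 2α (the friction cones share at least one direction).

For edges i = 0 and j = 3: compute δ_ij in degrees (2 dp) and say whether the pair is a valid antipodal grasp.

α = atan 0.35 = 19.29°;  2α = 38.58°
edge 0: e_0 = (+0.11, -2.87);  n_0 = (-0.9993, -0.0383)
edge 3: e_3 = (-5.01, -0.08);  n_3 = (-0.0160, +0.9999)
∠(n_0, n_3) = 91.28°
δ = |180° − 91.28°| = 88.72°
88.72° > 2α = 38.58°  →  invalid

δ = 88.72°, invalid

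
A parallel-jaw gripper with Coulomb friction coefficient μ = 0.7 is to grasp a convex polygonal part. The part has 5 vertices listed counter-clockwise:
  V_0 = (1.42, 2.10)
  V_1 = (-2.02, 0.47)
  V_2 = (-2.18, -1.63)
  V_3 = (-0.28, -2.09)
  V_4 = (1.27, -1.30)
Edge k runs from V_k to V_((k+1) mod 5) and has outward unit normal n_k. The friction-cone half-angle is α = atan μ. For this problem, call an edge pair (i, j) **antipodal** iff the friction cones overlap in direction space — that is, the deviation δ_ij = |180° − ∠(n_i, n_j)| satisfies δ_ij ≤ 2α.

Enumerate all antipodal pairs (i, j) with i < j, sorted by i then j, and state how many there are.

count = 5; pairs: (0,2), (0,3), (0,4), (1,3), (1,4)

α = atan 0.7 = 34.99°;  2α = 69.98°
n_0 = (-0.4282, +0.9037)
n_1 = (-0.9971, +0.0760)
n_2 = (-0.2353, -0.9719)
n_3 = (+0.4541, -0.8910)
n_4 = (+0.9990, -0.0441)
  (0,1): δ = 119.71°  ·
  (0,2): δ = 38.96°  ✓
  (0,3): δ = 1.65°  ✓
  (0,4): δ = 62.12°  ✓
  (1,2): δ = 99.25°  ·
  (1,3): δ = 58.64°  ✓
  (1,4): δ = 1.83°  ✓
  (2,3): δ = 139.38°  ·
  (2,4): δ = 78.92°  ·
  (3,4): δ = 119.53°  ·
antipodal pairs: 5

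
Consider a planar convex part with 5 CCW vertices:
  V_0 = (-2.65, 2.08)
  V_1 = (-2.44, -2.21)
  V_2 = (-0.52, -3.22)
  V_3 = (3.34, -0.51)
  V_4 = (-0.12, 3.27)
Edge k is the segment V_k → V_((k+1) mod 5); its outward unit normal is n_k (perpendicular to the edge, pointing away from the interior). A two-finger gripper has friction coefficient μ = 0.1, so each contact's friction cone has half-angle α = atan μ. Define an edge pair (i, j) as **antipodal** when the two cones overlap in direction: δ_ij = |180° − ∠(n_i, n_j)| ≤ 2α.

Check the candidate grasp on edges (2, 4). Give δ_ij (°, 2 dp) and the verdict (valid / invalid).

α = atan 0.1 = 5.71°;  2α = 11.42°
edge 2: e_2 = (+3.86, +2.71);  n_2 = (+0.5746, -0.8184)
edge 4: e_4 = (-2.53, -1.19);  n_4 = (-0.4256, +0.9049)
∠(n_2, n_4) = 170.12°
δ = |180° − 170.12°| = 9.88°
9.88° ≤ 2α = 11.42°  →  valid

δ = 9.88°, valid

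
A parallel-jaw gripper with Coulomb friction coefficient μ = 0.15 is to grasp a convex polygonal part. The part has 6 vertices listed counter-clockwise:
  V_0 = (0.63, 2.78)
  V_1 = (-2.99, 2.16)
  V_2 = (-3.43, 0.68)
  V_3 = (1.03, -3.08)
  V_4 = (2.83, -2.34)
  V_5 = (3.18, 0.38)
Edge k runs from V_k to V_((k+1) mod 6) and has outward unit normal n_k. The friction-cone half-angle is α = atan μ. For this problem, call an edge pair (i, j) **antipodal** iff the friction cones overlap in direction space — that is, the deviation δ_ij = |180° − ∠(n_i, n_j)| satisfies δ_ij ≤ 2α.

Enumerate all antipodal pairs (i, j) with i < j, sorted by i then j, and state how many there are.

count = 3; pairs: (0,3), (1,4), (2,5)

α = atan 0.15 = 8.53°;  2α = 17.06°
n_0 = (-0.1688, +0.9856)
n_1 = (-0.9585, +0.2850)
n_2 = (-0.6446, -0.7646)
n_3 = (+0.3802, -0.9249)
n_4 = (+0.9918, -0.1276)
n_5 = (+0.6854, +0.7282)
  (0,1): δ = 116.28°  ·
  (0,2): δ = 49.85°  ·
  (0,3): δ = 12.63°  ✓
  (0,4): δ = 72.95°  ·
  (0,5): δ = 127.02°  ·
  (1,2): δ = 113.58°  ·
  (1,3): δ = 51.09°  ·
  (1,4): δ = 9.22°  ✓
  (1,5): δ = 63.29°  ·
  (2,3): δ = 117.52°  ·
  (2,4): δ = 57.20°  ·
  (2,5): δ = 3.13°  ✓
  (3,4): δ = 119.68°  ·
  (3,5): δ = 65.61°  ·
  (4,5): δ = 125.93°  ·
antipodal pairs: 3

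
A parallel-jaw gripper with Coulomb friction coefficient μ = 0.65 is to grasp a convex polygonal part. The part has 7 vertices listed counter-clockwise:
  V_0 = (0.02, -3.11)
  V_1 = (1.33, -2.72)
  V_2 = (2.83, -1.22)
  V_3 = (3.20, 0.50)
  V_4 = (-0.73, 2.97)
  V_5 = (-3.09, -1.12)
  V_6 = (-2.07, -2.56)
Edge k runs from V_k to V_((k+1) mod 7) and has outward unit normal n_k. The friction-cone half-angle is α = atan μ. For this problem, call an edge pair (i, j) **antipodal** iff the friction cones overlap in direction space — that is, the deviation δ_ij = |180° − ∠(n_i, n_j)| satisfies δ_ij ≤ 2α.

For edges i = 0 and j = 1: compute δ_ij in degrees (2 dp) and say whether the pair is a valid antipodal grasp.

α = atan 0.65 = 33.02°;  2α = 66.05°
edge 0: e_0 = (+1.31, +0.39);  n_0 = (+0.2853, -0.9584)
edge 1: e_1 = (+1.50, +1.50);  n_1 = (+0.7071, -0.7071)
∠(n_0, n_1) = 28.42°
δ = |180° − 28.42°| = 151.58°
151.58° > 2α = 66.05°  →  invalid

δ = 151.58°, invalid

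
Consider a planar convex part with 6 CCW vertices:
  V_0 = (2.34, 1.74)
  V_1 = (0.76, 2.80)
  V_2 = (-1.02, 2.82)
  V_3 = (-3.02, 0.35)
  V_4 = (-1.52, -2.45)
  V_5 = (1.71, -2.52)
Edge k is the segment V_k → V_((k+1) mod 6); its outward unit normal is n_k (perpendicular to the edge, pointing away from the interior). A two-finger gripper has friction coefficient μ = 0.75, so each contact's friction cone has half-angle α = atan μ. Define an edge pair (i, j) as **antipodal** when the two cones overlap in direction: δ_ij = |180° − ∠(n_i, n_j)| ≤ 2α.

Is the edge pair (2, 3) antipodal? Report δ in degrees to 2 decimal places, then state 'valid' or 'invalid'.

δ = 112.82°, invalid

α = atan 0.75 = 36.87°;  2α = 73.74°
edge 2: e_2 = (-2.00, -2.47);  n_2 = (-0.7772, +0.6293)
edge 3: e_3 = (+1.50, -2.80);  n_3 = (-0.8815, -0.4722)
∠(n_2, n_3) = 67.18°
δ = |180° − 67.18°| = 112.82°
112.82° > 2α = 73.74°  →  invalid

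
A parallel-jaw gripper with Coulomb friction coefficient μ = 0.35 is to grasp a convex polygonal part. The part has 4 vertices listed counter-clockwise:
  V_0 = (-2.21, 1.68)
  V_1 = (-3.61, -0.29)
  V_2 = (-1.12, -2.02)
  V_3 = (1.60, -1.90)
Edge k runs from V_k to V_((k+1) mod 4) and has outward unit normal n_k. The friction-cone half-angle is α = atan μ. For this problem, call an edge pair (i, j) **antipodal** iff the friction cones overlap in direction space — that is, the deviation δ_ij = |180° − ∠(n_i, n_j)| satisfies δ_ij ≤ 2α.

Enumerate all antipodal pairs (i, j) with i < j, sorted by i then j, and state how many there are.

α = atan 0.35 = 19.29°;  2α = 38.58°
n_0 = (-0.8151, +0.5793)
n_1 = (-0.5706, -0.8212)
n_2 = (+0.0441, -0.9990)
n_3 = (+0.6848, +0.7288)
  (0,1): δ = 89.39°  ·
  (0,2): δ = 52.07°  ·
  (0,3): δ = 82.18°  ·
  (1,2): δ = 142.68°  ·
  (1,3): δ = 8.43°  ✓
  (2,3): δ = 45.74°  ·
antipodal pairs: 1

count = 1; pairs: (1,3)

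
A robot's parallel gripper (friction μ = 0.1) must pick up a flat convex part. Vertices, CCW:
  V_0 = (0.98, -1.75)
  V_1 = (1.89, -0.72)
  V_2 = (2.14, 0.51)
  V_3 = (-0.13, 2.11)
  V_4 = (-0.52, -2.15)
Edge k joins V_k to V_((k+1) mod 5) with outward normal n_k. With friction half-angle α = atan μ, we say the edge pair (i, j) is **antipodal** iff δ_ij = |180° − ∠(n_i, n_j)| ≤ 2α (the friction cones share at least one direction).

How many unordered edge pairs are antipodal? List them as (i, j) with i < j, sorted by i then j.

α = atan 0.1 = 5.71°;  2α = 11.42°
n_0 = (+0.7494, -0.6621)
n_1 = (+0.9800, -0.1992)
n_2 = (+0.5761, +0.8174)
n_3 = (-0.9958, +0.0912)
n_4 = (+0.2577, -0.9662)
  (0,1): δ = 150.03°  ·
  (0,2): δ = 83.72°  ·
  (0,3): δ = 36.23°  ·
  (0,4): δ = 146.39°  ·
  (1,2): δ = 113.69°  ·
  (1,3): δ = 6.26°  ✓
  (1,4): δ = 116.42°  ·
  (2,3): δ = 60.05°  ·
  (2,4): δ = 50.11°  ·
  (3,4): δ = 69.84°  ·
antipodal pairs: 1

count = 1; pairs: (1,3)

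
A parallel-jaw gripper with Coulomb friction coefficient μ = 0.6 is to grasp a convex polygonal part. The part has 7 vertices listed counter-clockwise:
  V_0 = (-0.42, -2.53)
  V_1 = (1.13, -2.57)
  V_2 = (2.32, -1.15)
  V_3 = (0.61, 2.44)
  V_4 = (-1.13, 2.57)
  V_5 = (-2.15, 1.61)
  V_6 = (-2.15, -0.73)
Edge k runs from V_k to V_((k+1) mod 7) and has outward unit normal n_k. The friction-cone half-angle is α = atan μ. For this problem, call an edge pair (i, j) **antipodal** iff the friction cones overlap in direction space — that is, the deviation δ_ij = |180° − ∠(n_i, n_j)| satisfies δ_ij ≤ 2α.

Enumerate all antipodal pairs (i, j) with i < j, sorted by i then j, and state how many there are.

α = atan 0.6 = 30.96°;  2α = 61.93°
n_0 = (-0.0258, -0.9997)
n_1 = (+0.7664, -0.6423)
n_2 = (+0.9028, +0.4300)
n_3 = (+0.0745, +0.9972)
n_4 = (-0.6854, +0.7282)
n_5 = (-1.0000, -0.0000)
n_6 = (-0.7210, -0.6929)
  (0,1): δ = 128.49°  ·
  (0,2): δ = 63.05°  ·
  (0,3): δ = 2.79°  ✓
  (0,4): δ = 44.74°  ✓
  (0,5): δ = 91.48°  ·
  (0,6): δ = 135.34°  ·
  (1,2): δ = 114.57°  ·
  (1,3): δ = 54.31°  ✓
  (1,4): δ = 6.77°  ✓
  (1,5): δ = 39.96°  ✓
  (1,6): δ = 83.83°  ·
  (2,3): δ = 119.74°  ·
  (2,4): δ = 72.21°  ·
  (2,5): δ = 25.47°  ✓
  (2,6): δ = 18.39°  ✓
  (3,4): δ = 132.46°  ·
  (3,5): δ = 85.73°  ·
  (3,6): δ = 41.86°  ✓
  (4,5): δ = 133.26°  ·
  (4,6): δ = 89.40°  ·
  (5,6): δ = 136.14°  ·
antipodal pairs: 8

count = 8; pairs: (0,3), (0,4), (1,3), (1,4), (1,5), (2,5), (2,6), (3,6)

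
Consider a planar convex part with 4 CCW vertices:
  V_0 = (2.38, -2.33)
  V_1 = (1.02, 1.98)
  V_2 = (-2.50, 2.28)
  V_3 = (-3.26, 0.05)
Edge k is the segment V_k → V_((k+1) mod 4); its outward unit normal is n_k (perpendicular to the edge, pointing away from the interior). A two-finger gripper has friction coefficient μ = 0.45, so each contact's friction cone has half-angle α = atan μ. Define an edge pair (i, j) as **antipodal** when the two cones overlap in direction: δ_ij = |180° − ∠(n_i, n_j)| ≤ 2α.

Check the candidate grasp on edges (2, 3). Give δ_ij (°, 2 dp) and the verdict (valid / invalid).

δ = 94.06°, invalid

α = atan 0.45 = 24.23°;  2α = 48.46°
edge 2: e_2 = (-0.76, -2.23);  n_2 = (-0.9465, +0.3226)
edge 3: e_3 = (+5.64, -2.38);  n_3 = (-0.3888, -0.9213)
∠(n_2, n_3) = 85.94°
δ = |180° − 85.94°| = 94.06°
94.06° > 2α = 48.46°  →  invalid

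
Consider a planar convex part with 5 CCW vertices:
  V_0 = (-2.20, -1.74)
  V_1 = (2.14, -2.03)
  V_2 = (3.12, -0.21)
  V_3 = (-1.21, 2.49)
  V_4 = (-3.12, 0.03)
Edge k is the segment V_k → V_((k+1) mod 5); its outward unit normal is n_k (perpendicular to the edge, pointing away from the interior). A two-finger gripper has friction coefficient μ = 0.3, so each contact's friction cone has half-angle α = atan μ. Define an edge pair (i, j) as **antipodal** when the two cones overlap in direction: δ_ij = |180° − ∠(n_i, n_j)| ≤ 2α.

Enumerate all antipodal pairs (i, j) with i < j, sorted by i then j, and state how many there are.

α = atan 0.3 = 16.70°;  2α = 33.40°
n_0 = (-0.0667, -0.9978)
n_1 = (+0.8805, -0.4741)
n_2 = (+0.5291, +0.8485)
n_3 = (-0.7899, +0.6133)
n_4 = (-0.8873, -0.4612)
  (0,1): δ = 114.48°  ·
  (0,2): δ = 28.12°  ✓
  (0,3): δ = 56.00°  ·
  (0,4): δ = 121.29°  ·
  (1,2): δ = 93.65°  ·
  (1,3): δ = 9.53°  ✓
  (1,4): δ = 55.76°  ·
  (2,3): δ = 95.88°  ·
  (2,4): δ = 30.59°  ✓
  (3,4): δ = 114.71°  ·
antipodal pairs: 3

count = 3; pairs: (0,2), (1,3), (2,4)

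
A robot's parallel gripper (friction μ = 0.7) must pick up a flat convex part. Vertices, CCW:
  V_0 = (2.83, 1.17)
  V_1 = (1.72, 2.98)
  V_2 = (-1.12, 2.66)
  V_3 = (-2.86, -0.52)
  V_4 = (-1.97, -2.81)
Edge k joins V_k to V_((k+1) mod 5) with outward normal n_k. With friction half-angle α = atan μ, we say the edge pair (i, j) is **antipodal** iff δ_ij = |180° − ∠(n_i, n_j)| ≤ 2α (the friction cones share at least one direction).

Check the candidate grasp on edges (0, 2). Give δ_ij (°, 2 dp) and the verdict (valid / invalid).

δ = 60.21°, valid

α = atan 0.7 = 34.99°;  2α = 69.98°
edge 0: e_0 = (-1.11, +1.81);  n_0 = (+0.8525, +0.5228)
edge 2: e_2 = (-1.74, -3.18);  n_2 = (-0.8773, +0.4800)
∠(n_0, n_2) = 119.79°
δ = |180° − 119.79°| = 60.21°
60.21° ≤ 2α = 69.98°  →  valid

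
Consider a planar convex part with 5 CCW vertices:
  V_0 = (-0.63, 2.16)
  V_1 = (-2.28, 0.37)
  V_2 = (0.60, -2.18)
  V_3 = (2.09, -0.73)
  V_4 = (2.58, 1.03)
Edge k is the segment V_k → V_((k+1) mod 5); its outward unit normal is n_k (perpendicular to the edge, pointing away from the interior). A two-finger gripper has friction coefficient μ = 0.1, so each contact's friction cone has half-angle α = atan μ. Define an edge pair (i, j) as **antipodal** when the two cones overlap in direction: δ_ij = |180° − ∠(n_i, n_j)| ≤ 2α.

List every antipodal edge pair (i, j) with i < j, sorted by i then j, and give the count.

α = atan 0.1 = 5.71°;  2α = 11.42°
n_0 = (-0.7353, +0.6778)
n_1 = (-0.6629, -0.7487)
n_2 = (+0.6974, -0.7167)
n_3 = (+0.9634, -0.2682)
n_4 = (+0.3321, +0.9433)
  (0,1): δ = 88.85°  ·
  (0,2): δ = 3.11°  ✓
  (0,3): δ = 27.11°  ·
  (0,4): δ = 113.28°  ·
  (1,2): δ = 94.26°  ·
  (1,3): δ = 64.04°  ·
  (1,4): δ = 22.13°  ·
  (2,3): δ = 149.78°  ·
  (2,4): δ = 63.61°  ·
  (3,4): δ = 93.84°  ·
antipodal pairs: 1

count = 1; pairs: (0,2)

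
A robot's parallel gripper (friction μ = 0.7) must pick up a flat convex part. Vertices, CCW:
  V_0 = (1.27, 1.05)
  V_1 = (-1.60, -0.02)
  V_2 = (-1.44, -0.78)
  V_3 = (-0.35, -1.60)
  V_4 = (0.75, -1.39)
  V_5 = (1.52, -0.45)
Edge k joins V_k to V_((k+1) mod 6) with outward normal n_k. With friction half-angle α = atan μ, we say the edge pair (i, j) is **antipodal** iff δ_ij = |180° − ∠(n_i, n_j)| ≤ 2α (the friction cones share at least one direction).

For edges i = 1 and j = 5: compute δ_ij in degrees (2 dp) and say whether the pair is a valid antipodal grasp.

α = atan 0.7 = 34.99°;  2α = 69.98°
edge 1: e_1 = (+0.16, -0.76);  n_1 = (-0.9785, -0.2060)
edge 5: e_5 = (-0.25, +1.50);  n_5 = (+0.9864, +0.1644)
∠(n_1, n_5) = 177.57°
δ = |180° − 177.57°| = 2.43°
2.43° ≤ 2α = 69.98°  →  valid

δ = 2.43°, valid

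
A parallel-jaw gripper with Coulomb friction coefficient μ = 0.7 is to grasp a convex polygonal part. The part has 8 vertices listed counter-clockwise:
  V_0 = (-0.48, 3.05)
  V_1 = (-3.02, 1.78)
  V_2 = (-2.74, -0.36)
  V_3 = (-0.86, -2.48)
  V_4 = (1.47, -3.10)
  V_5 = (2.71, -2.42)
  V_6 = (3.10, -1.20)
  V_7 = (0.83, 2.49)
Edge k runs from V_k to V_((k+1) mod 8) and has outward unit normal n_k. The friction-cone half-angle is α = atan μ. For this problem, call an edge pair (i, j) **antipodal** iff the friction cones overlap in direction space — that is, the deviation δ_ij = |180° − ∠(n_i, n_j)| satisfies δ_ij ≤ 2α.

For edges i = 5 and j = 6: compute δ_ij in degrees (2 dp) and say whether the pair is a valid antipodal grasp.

α = atan 0.7 = 34.99°;  2α = 69.98°
edge 5: e_5 = (+0.39, +1.22);  n_5 = (+0.9525, -0.3045)
edge 6: e_6 = (-2.27, +3.69);  n_6 = (+0.8517, +0.5240)
∠(n_5, n_6) = 49.33°
δ = |180° − 49.33°| = 130.67°
130.67° > 2α = 69.98°  →  invalid

δ = 130.67°, invalid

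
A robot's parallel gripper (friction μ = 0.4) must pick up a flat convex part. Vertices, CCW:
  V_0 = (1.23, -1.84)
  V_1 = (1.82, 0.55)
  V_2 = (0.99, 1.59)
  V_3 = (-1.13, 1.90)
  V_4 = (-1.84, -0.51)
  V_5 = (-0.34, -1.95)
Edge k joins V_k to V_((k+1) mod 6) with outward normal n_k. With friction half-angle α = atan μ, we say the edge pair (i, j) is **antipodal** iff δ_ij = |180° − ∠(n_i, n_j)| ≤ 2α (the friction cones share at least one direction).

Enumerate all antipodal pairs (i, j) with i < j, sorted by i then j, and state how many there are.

count = 4; pairs: (0,3), (1,4), (2,4), (2,5)

α = atan 0.4 = 21.80°;  2α = 43.60°
n_0 = (+0.9709, -0.2397)
n_1 = (+0.7816, +0.6238)
n_2 = (+0.1447, +0.9895)
n_3 = (-0.9592, +0.2826)
n_4 = (-0.6925, -0.7214)
n_5 = (+0.0699, -0.9976)
  (0,1): δ = 127.54°  ·
  (0,2): δ = 84.45°  ·
  (0,3): δ = 2.55°  ✓
  (0,4): δ = 60.04°  ·
  (0,5): δ = 107.87°  ·
  (1,2): δ = 136.91°  ·
  (1,3): δ = 55.01°  ·
  (1,4): δ = 7.58°  ✓
  (1,5): δ = 55.42°  ·
  (2,3): δ = 98.10°  ·
  (2,4): δ = 35.51°  ✓
  (2,5): δ = 12.33°  ✓
  (3,4): δ = 117.42°  ·
  (3,5): δ = 69.58°  ·
  (4,5): δ = 132.16°  ·
antipodal pairs: 4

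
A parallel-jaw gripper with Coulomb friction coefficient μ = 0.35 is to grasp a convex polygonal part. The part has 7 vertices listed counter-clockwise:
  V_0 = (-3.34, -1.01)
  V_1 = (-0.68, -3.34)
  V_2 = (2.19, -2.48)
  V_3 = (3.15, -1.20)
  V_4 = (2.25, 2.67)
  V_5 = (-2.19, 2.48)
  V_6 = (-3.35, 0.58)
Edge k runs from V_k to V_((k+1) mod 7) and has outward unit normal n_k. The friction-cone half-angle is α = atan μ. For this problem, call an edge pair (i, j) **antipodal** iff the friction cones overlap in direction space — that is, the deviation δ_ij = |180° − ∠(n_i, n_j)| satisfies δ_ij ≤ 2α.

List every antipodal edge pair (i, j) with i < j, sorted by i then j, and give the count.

α = atan 0.35 = 19.29°;  2α = 38.58°
n_0 = (-0.6589, -0.7522)
n_1 = (+0.2870, -0.9579)
n_2 = (+0.8000, -0.6000)
n_3 = (+0.9740, +0.2265)
n_4 = (-0.0428, +0.9991)
n_5 = (-0.8535, +0.5211)
n_6 = (-1.0000, -0.0063)
  (0,1): δ = 122.10°  ·
  (0,2): δ = 85.65°  ·
  (0,3): δ = 35.69°  ✓
  (0,4): δ = 43.67°  ·
  (0,5): δ = 99.81°  ·
  (0,6): δ = 131.58°  ·
  (1,2): δ = 143.55°  ·
  (1,3): δ = 93.59°  ·
  (1,4): δ = 14.23°  ✓
  (1,5): δ = 41.91°  ·
  (1,6): δ = 73.68°  ·
  (2,3): δ = 130.04°  ·
  (2,4): δ = 50.68°  ·
  (2,5): δ = 5.46°  ✓
  (2,6): δ = 37.23°  ✓
  (3,4): δ = 100.64°  ·
  (3,5): δ = 44.50°  ·
  (3,6): δ = 12.73°  ✓
  (4,5): δ = 123.86°  ·
  (4,6): δ = 92.09°  ·
  (5,6): δ = 148.23°  ·
antipodal pairs: 5

count = 5; pairs: (0,3), (1,4), (2,5), (2,6), (3,6)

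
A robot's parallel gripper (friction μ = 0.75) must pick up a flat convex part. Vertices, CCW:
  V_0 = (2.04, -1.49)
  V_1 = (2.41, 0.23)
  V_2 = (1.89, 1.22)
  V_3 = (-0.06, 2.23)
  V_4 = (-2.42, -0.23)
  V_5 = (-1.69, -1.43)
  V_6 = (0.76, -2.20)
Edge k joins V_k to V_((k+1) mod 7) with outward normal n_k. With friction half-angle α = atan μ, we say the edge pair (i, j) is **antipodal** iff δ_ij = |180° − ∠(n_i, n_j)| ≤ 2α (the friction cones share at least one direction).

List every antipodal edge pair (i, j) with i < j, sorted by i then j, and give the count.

α = atan 0.75 = 36.87°;  2α = 73.74°
n_0 = (+0.9776, -0.2103)
n_1 = (+0.8853, +0.4650)
n_2 = (+0.4599, +0.8880)
n_3 = (-0.7216, +0.6923)
n_4 = (-0.8543, -0.5197)
n_5 = (-0.2998, -0.9540)
n_6 = (+0.4851, -0.8745)
  (0,1): δ = 140.15°  ·
  (0,2): δ = 105.24°  ·
  (0,3): δ = 31.67°  ✓
  (0,4): δ = 43.45°  ✓
  (0,5): δ = 84.69°  ·
  (0,6): δ = 131.16°  ·
  (1,2): δ = 145.09°  ·
  (1,3): δ = 71.52°  ✓
  (1,4): δ = 3.60°  ✓
  (1,5): δ = 44.84°  ✓
  (1,6): δ = 91.31°  ·
  (2,3): δ = 106.43°  ·
  (2,4): δ = 31.30°  ✓
  (2,5): δ = 9.93°  ✓
  (2,6): δ = 56.40°  ✓
  (3,4): δ = 104.87°  ·
  (3,5): δ = 63.64°  ✓
  (3,6): δ = 17.17°  ✓
  (4,5): δ = 138.76°  ·
  (4,6): δ = 92.30°  ·
  (5,6): δ = 133.54°  ·
antipodal pairs: 10

count = 10; pairs: (0,3), (0,4), (1,3), (1,4), (1,5), (2,4), (2,5), (2,6), (3,5), (3,6)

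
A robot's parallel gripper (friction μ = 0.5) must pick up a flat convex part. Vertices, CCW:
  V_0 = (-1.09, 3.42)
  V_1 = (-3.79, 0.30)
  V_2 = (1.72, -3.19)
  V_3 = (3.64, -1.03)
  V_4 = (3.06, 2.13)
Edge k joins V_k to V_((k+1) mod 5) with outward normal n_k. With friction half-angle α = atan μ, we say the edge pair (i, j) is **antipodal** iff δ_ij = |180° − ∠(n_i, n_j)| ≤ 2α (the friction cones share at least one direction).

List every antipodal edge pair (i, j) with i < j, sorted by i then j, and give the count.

α = atan 0.5 = 26.57°;  2α = 53.13°
n_0 = (-0.7562, +0.6544)
n_1 = (-0.5351, -0.8448)
n_2 = (+0.7474, -0.6644)
n_3 = (+0.9836, +0.1805)
n_4 = (+0.2968, +0.9549)
  (0,1): δ = 81.48°  ·
  (0,2): δ = 0.76°  ✓
  (0,3): δ = 51.27°  ✓
  (0,4): δ = 113.60°  ·
  (1,2): δ = 99.28°  ·
  (1,3): δ = 47.25°  ✓
  (1,4): δ = 15.08°  ✓
  (2,3): δ = 127.97°  ·
  (2,4): δ = 65.63°  ·
  (3,4): δ = 117.67°  ·
antipodal pairs: 4

count = 4; pairs: (0,2), (0,3), (1,3), (1,4)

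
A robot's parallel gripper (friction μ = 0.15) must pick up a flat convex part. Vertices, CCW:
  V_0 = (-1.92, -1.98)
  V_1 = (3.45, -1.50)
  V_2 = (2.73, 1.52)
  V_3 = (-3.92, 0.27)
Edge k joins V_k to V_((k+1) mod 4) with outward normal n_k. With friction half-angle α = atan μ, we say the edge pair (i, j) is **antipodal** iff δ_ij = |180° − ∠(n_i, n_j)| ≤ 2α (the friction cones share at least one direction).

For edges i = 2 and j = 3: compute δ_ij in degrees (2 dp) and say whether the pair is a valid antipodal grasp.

α = atan 0.15 = 8.53°;  2α = 17.06°
edge 2: e_2 = (-6.65, -1.25);  n_2 = (-0.1847, +0.9828)
edge 3: e_3 = (+2.00, -2.25);  n_3 = (-0.7474, -0.6644)
∠(n_2, n_3) = 120.99°
δ = |180° − 120.99°| = 59.01°
59.01° > 2α = 17.06°  →  invalid

δ = 59.01°, invalid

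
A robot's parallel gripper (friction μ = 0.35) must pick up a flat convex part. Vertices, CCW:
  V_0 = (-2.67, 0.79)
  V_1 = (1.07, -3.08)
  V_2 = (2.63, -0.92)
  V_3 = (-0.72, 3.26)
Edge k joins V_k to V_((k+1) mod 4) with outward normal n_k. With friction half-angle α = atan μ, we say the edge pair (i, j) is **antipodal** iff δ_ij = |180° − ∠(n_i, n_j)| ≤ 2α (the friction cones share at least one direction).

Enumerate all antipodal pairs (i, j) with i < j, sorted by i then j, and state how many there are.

count = 2; pairs: (0,2), (1,3)

α = atan 0.35 = 19.29°;  2α = 38.58°
n_0 = (-0.7191, -0.6949)
n_1 = (+0.8107, -0.5855)
n_2 = (+0.7803, +0.6254)
n_3 = (-0.7849, +0.6196)
  (0,1): δ = 79.86°  ·
  (0,2): δ = 5.31°  ✓
  (0,3): δ = 97.69°  ·
  (1,2): δ = 105.45°  ·
  (1,3): δ = 2.45°  ✓
  (2,3): δ = 77.00°  ·
antipodal pairs: 2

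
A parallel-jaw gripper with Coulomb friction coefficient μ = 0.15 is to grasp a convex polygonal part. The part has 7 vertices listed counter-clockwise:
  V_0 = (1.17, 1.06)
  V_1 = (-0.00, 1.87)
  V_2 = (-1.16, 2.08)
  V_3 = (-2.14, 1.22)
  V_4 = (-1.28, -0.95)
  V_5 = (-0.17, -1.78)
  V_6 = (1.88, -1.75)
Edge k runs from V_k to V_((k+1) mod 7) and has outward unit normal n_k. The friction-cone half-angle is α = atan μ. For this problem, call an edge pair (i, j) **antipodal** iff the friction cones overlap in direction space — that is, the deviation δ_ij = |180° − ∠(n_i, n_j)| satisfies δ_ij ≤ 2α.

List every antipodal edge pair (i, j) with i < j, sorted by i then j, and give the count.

α = atan 0.15 = 8.53°;  2α = 17.06°
n_0 = (+0.5692, +0.8222)
n_1 = (+0.1781, +0.9840)
n_2 = (-0.6596, +0.7516)
n_3 = (-0.9297, -0.3684)
n_4 = (-0.5988, -0.8009)
n_5 = (+0.0146, -0.9999)
n_6 = (+0.9695, +0.2450)
  (0,1): δ = 155.57°  ·
  (0,2): δ = 104.04°  ·
  (0,3): δ = 33.69°  ·
  (0,4): δ = 2.09°  ✓
  (0,5): δ = 35.53°  ·
  (0,6): δ = 138.88°  ·
  (1,2): δ = 128.47°  ·
  (1,3): δ = 58.12°  ·
  (1,4): δ = 26.53°  ·
  (1,5): δ = 11.10°  ✓
  (1,6): δ = 114.44°  ·
  (2,3): δ = 109.65°  ·
  (2,4): δ = 78.06°  ·
  (2,5): δ = 40.43°  ·
  (2,6): δ = 62.91°  ·
  (3,4): δ = 148.41°  ·
  (3,5): δ = 110.78°  ·
  (3,6): δ = 7.44°  ✓
  (4,5): δ = 142.37°  ·
  (4,6): δ = 39.03°  ·
  (5,6): δ = 76.66°  ·
antipodal pairs: 3

count = 3; pairs: (0,4), (1,5), (3,6)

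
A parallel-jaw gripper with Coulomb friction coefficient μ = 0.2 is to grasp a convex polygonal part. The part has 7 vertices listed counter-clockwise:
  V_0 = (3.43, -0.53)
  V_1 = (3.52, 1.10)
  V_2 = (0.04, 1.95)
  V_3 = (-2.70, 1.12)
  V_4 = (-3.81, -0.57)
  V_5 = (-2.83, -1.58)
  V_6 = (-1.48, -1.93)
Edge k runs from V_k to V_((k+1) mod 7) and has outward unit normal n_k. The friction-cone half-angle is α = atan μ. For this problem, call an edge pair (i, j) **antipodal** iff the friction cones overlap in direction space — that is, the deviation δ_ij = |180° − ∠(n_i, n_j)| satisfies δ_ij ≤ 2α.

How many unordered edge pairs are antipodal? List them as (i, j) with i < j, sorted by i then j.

count = 2; pairs: (1,5), (2,6)

α = atan 0.2 = 11.31°;  2α = 22.62°
n_0 = (+0.9985, -0.0551)
n_1 = (+0.2373, +0.9714)
n_2 = (-0.2899, +0.9571)
n_3 = (-0.8358, +0.5490)
n_4 = (-0.7177, -0.6964)
n_5 = (-0.2510, -0.9680)
n_6 = (+0.2742, -0.9617)
  (0,1): δ = 100.57°  ·
  (0,2): δ = 69.99°  ·
  (0,3): δ = 30.14°  ·
  (0,4): δ = 47.30°  ·
  (0,5): δ = 78.63°  ·
  (0,6): δ = 109.07°  ·
  (1,2): δ = 149.42°  ·
  (1,3): δ = 109.57°  ·
  (1,4): δ = 32.14°  ·
  (1,5): δ = 0.81°  ✓
  (1,6): δ = 29.64°  ·
  (2,3): δ = 140.15°  ·
  (2,4): δ = 62.72°  ·
  (2,5): δ = 31.39°  ·
  (2,6): δ = 0.94°  ✓
  (3,4): δ = 102.57°  ·
  (3,5): δ = 71.24°  ·
  (3,6): δ = 40.79°  ·
  (4,5): δ = 148.67°  ·
  (4,6): δ = 118.22°  ·
  (5,6): δ = 149.55°  ·
antipodal pairs: 2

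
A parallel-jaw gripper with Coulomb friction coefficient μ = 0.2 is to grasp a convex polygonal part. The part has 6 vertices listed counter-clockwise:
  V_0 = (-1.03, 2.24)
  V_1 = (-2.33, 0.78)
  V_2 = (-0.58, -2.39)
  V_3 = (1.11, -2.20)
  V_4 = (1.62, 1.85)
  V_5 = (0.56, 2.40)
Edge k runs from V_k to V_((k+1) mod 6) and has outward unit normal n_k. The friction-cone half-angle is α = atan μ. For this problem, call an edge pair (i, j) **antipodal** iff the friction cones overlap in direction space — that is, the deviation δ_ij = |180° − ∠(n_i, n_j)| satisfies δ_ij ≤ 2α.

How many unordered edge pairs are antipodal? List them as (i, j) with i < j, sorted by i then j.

α = atan 0.2 = 11.31°;  2α = 22.62°
n_0 = (-0.7468, +0.6650)
n_1 = (-0.8755, -0.4833)
n_2 = (+0.1117, -0.9937)
n_3 = (+0.9922, -0.1249)
n_4 = (+0.4606, +0.8876)
n_5 = (-0.1001, +0.9950)
  (0,1): δ = 109.42°  ·
  (0,2): δ = 41.90°  ·
  (0,3): δ = 34.50°  ·
  (0,4): δ = 104.26°  ·
  (0,5): δ = 137.43°  ·
  (1,2): δ = 112.49°  ·
  (1,3): δ = 36.08°  ·
  (1,4): δ = 33.68°  ·
  (1,5): δ = 66.85°  ·
  (2,3): δ = 103.59°  ·
  (2,4): δ = 33.84°  ·
  (2,5): δ = 0.67°  ✓
  (3,4): δ = 110.25°  ·
  (3,5): δ = 77.08°  ·
  (4,5): δ = 146.83°  ·
antipodal pairs: 1

count = 1; pairs: (2,5)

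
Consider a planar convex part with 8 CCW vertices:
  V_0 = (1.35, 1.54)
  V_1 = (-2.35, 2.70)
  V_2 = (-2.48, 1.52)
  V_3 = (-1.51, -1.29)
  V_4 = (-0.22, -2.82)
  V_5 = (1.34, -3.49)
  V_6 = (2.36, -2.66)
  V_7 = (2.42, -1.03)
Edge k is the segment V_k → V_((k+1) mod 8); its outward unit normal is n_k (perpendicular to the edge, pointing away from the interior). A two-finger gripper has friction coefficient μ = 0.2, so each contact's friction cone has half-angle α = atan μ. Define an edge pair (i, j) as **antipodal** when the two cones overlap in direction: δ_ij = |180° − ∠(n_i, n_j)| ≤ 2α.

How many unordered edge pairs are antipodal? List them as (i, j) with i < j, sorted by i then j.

count = 5; pairs: (0,4), (1,6), (2,6), (2,7), (3,7)

α = atan 0.2 = 11.31°;  2α = 22.62°
n_0 = (+0.2992, +0.9542)
n_1 = (-0.9940, +0.1095)
n_2 = (-0.9453, -0.3263)
n_3 = (-0.7645, -0.6446)
n_4 = (-0.3946, -0.9188)
n_5 = (+0.6312, -0.7756)
n_6 = (+0.9993, -0.0368)
n_7 = (+0.9232, +0.3844)
  (0,1): δ = 78.88°  ·
  (0,2): δ = 53.55°  ·
  (0,3): δ = 32.46°  ·
  (0,4): δ = 5.84°  ✓
  (0,5): δ = 56.54°  ·
  (0,6): δ = 105.30°  ·
  (0,7): δ = 130.01°  ·
  (1,2): δ = 154.67°  ·
  (1,3): δ = 133.58°  ·
  (1,4): δ = 106.96°  ·
  (1,5): δ = 44.58°  ·
  (1,6): δ = 4.18°  ✓
  (1,7): δ = 28.89°  ·
  (2,3): δ = 158.91°  ·
  (2,4): δ = 132.29°  ·
  (2,5): δ = 69.91°  ·
  (2,6): δ = 21.15°  ✓
  (2,7): δ = 3.56°  ✓
  (3,4): δ = 153.38°  ·
  (3,5): δ = 91.00°  ·
  (3,6): δ = 42.24°  ·
  (3,7): δ = 17.53°  ✓
  (4,5): δ = 117.62°  ·
  (4,6): δ = 68.87°  ·
  (4,7): δ = 44.15°  ·
  (5,6): δ = 131.24°  ·
  (5,7): δ = 106.53°  ·
  (6,7): δ = 155.29°  ·
antipodal pairs: 5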